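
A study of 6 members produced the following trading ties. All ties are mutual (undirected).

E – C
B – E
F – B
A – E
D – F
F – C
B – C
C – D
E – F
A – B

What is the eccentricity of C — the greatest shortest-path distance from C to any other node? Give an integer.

Distances from C: A:2, B:1, D:1, E:1, F:1.
The largest is 2 (to A), so the eccentricity of C is 2.

2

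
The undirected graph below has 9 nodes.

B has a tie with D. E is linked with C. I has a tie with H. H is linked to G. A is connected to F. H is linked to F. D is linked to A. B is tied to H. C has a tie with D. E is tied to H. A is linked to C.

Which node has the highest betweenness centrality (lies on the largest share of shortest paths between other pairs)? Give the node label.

H

Unnormalized betweenness of each node: A:2, B:3, C:2, D:2, E:3, F:3, G:0, H:16, I:0.
H has the largest value, 16, making it the main broker — the node through which the most shortest paths run.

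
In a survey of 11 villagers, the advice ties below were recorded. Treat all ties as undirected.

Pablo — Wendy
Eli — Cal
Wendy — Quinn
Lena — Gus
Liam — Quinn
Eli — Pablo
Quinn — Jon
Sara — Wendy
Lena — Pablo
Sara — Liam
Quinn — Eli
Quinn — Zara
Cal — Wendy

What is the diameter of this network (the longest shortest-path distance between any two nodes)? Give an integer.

Eccentricity of each node (its greatest distance to any other): Cal:4, Eli:3, Gus:5, Jon:5, Lena:4, Liam:5, Pablo:3, Quinn:4, Sara:4, Wendy:3, Zara:5.
The maximum eccentricity is 5, realized for instance by the pair Gus–Jon via Gus – Lena – Pablo – Wendy – Quinn – Jon. So the diameter is 5.

5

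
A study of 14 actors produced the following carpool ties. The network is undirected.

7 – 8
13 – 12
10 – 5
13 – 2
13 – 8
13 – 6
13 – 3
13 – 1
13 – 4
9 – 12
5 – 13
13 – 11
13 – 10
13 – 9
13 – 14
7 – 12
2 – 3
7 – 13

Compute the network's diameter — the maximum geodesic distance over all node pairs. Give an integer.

2

Eccentricity of each node (its greatest distance to any other): 1:2, 2:2, 3:2, 4:2, 5:2, 6:2, 7:2, 8:2, 9:2, 10:2, 11:2, 12:2, 13:1, 14:2.
The maximum eccentricity is 2, realized for instance by the pair 12–5 via 12 – 13 – 5. So the diameter is 2.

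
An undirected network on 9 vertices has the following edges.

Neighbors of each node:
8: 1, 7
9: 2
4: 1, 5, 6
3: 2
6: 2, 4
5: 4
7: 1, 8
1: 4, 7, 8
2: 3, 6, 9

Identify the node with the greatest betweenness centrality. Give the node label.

Unnormalized betweenness of each node: 1:12, 2:13, 3:0, 4:19, 5:0, 6:15, 7:0, 8:0, 9:0.
4 has the largest value, 19, making it the main broker — the node through which the most shortest paths run.

4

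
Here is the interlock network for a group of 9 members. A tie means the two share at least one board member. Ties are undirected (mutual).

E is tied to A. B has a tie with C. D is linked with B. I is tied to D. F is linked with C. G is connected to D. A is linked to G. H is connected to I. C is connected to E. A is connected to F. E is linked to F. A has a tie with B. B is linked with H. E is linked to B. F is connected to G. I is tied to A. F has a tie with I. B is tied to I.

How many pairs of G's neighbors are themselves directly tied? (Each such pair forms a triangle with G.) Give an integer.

G's neighbors: A, D, and F.
Neighbor pairs that are themselves tied: G–A–F. Each forms one triangle with G, for 1 in total.

1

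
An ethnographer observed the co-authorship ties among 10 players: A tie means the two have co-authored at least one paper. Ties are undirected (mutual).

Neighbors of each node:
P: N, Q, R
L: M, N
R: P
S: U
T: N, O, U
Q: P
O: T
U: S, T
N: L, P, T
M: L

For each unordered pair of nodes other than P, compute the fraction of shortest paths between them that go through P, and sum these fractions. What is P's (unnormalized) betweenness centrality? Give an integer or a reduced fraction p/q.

15

Pairs whose geodesics pass through P — O–Q: 1; O–R: 1; Q–N: 1; Q–M: 1; Q–L: 1; Q–U: 1; Q–T: 1; Q–S: 1; Q–R: 1; N–R: 1; M–R: 1; L–R: 1; U–R: 1; T–R: 1 … (+1 more pairs).
All other pairs contribute 0.
Summing the contributions gives betweenness(P) = 15.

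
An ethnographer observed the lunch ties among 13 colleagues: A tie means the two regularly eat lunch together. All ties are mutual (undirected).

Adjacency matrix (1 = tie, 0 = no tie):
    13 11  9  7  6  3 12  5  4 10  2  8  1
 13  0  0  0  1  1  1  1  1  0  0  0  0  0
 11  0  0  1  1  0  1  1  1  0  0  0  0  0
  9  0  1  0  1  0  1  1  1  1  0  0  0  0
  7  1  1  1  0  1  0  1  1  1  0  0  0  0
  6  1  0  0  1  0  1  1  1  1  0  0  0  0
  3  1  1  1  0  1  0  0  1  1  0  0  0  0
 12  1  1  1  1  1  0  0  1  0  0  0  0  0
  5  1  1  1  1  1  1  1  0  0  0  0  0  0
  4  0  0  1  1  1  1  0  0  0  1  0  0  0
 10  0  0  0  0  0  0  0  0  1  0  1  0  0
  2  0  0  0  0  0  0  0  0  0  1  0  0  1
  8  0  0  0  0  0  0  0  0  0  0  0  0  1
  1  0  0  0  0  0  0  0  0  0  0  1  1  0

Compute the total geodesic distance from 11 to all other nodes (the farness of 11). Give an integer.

Distances from 11: 1:5, 2:4, 3:1, 4:2, 5:1, 6:2, 7:1, 8:6, 9:1, 10:3, 12:1, 13:2.
Sum = 5 + 4 + 1 + 2 + 1 + 2 + 1 + 6 + 1 + 3 + 1 + 2 = 29.

29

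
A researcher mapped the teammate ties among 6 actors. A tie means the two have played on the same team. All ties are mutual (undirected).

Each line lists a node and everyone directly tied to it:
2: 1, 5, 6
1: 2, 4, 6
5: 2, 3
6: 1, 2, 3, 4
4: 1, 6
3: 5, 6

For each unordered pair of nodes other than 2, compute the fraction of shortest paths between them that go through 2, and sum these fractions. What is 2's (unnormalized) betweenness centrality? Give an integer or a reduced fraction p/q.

13/6

Pairs whose geodesics pass through 2 — 1–5: 1; 4–5: 2/3; 6–5: 1/2.
All other pairs contribute 0.
Summing the contributions gives betweenness(2) = 13/6.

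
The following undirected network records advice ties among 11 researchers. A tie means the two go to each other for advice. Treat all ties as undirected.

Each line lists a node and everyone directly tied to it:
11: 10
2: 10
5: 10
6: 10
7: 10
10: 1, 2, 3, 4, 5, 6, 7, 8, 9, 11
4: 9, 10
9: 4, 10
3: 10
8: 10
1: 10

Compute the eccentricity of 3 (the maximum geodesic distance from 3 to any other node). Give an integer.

Distances from 3: 1:2, 2:2, 4:2, 5:2, 6:2, 7:2, 8:2, 9:2, 10:1, 11:2.
The largest is 2 (to 11, 1, 4, 6, 5, 7, 8, 2, and 9), so the eccentricity of 3 is 2.

2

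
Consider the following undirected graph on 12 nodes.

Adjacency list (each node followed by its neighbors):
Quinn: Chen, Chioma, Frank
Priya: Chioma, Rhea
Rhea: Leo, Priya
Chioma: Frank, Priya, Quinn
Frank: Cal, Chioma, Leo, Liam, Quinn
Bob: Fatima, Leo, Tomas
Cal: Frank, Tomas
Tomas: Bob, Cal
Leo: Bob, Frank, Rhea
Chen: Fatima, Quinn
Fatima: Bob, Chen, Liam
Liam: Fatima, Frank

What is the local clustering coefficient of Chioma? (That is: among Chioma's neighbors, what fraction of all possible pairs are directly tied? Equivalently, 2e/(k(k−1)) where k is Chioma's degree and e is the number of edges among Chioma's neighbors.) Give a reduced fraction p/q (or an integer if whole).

1/3

Chioma's neighbors: Frank, Priya, and Quinn (k = 3).
Possible neighbor pairs: C(3,2) = 3. Edges among them: Frank–Quinn → e = 1.
Clustering(Chioma) = 1/3.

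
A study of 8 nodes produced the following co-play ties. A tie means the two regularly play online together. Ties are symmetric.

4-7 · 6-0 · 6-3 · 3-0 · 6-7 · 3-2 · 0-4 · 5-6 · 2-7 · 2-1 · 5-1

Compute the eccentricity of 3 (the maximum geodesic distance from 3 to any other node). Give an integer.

2

Distances from 3: 0:1, 1:2, 2:1, 4:2, 5:2, 6:1, 7:2.
The largest is 2 (to 7, 5, 1, and 4), so the eccentricity of 3 is 2.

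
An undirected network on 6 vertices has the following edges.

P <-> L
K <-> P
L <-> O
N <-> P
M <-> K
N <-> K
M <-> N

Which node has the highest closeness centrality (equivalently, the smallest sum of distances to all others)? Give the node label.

P

Farness (sum of distances to all others) for each node — K:8, L:9, M:11, N:8, O:13, P:7.
The smallest farness is 7, for P, so P has the highest closeness.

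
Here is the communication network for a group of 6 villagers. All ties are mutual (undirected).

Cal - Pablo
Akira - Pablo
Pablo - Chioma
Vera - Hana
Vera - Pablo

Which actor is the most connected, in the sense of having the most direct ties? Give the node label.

Pablo

Degrees — Akira:1, Cal:1, Chioma:1, Hana:1, Pablo:4, Vera:2.
The maximum is 4, attained only by Pablo.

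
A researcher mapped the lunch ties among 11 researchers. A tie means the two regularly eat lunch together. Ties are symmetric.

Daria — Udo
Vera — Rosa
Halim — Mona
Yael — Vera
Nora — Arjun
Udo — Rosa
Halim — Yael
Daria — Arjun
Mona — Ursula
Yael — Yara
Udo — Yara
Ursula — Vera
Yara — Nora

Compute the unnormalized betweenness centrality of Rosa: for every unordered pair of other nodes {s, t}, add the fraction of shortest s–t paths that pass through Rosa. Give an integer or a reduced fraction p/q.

6

Pairs whose geodesics pass through Rosa — Udo–Mona: 1/2; Udo–Ursula: 1; Udo–Vera: 1; Daria–Mona: 1/2; Daria–Ursula: 1; Daria–Vera: 1; Arjun–Ursula: 1/2; Arjun–Vera: 1/2.
All other pairs contribute 0.
Summing the contributions gives betweenness(Rosa) = 6.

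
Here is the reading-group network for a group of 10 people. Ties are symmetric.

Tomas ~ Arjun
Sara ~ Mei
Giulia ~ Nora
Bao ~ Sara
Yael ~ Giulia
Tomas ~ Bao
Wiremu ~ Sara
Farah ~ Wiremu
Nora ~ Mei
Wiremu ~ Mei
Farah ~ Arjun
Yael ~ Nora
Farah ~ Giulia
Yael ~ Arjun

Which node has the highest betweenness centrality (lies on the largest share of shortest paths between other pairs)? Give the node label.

Arjun

Unnormalized betweenness of each node: Arjun:22/3, Bao:3, Farah:37/6, Giulia:11/6, Mei:61/12, Nora:55/12, Sara:11/2, Tomas:7/2, Wiremu:17/4, Yael:15/4.
Arjun has the largest value, 22/3, making it the main broker — the node through which the most shortest paths run.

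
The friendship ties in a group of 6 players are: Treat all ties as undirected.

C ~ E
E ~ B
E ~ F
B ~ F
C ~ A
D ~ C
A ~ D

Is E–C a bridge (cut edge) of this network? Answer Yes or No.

Yes

Without the E–C edge there is no alternate route between E and C, so the network disconnects. It is a bridge.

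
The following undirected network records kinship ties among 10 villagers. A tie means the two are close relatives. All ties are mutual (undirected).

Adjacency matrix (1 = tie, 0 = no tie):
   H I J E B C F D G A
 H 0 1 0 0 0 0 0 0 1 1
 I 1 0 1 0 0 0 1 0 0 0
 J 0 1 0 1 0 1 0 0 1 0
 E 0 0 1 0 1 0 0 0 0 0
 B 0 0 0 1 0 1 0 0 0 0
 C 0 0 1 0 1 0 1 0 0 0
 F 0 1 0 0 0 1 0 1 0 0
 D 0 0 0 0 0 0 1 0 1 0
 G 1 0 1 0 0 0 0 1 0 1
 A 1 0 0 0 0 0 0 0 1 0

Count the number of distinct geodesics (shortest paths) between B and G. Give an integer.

The shortest distance is 3. The length-3 paths are: B–E–J–G; B–C–J–G.
That gives 2 distinct shortest paths.

2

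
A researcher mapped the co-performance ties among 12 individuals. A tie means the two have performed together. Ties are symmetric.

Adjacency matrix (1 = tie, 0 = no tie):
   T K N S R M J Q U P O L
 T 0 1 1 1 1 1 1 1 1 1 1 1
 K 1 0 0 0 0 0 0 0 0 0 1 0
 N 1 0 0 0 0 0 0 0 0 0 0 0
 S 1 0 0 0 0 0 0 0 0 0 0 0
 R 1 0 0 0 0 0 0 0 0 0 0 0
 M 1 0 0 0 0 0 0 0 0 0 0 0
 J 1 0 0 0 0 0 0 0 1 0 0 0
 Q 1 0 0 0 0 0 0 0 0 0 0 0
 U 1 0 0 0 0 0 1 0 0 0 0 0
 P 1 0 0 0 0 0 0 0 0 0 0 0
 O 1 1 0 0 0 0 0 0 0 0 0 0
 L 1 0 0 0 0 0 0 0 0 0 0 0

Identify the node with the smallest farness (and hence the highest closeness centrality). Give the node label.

Farness (sum of distances to all others) for each node — J:20, K:20, L:21, M:21, N:21, O:20, P:21, Q:21, R:21, S:21, T:11, U:20.
The smallest farness is 11, for T, so T has the highest closeness.

T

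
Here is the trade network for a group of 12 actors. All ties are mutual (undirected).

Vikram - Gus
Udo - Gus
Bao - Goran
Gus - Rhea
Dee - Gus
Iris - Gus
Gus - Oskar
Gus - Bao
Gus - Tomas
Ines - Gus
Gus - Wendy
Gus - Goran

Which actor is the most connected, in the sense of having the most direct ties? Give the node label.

Degrees — Bao:2, Dee:1, Goran:2, Gus:11, Ines:1, Iris:1, Oskar:1, Rhea:1, Tomas:1, Udo:1, Vikram:1, Wendy:1.
The maximum is 11, attained only by Gus.

Gus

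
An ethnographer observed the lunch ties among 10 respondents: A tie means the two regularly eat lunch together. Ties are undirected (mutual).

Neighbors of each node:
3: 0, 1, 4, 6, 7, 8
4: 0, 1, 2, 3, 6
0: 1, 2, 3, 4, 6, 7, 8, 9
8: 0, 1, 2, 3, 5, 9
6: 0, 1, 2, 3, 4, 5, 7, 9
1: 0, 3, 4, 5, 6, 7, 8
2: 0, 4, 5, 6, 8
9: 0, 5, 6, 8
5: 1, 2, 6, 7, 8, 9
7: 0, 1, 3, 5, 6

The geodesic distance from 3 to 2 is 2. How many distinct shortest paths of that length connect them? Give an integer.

The shortest distance is 2. The length-2 paths are: 3–6–2; 3–8–2; 3–4–2; 3–0–2.
That gives 4 distinct shortest paths.

4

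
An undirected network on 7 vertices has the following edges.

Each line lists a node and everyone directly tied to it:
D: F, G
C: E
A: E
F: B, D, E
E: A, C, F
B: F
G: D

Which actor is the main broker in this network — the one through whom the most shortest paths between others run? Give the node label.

F

Unnormalized betweenness of each node: A:0, B:0, C:0, D:5, E:9, F:11, G:0.
F has the largest value, 11, making it the main broker — the node through which the most shortest paths run.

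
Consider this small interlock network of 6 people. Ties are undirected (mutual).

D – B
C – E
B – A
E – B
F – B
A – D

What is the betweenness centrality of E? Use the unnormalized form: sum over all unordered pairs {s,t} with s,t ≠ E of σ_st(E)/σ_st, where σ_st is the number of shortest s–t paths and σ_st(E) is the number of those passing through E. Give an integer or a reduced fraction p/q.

4

Pairs whose geodesics pass through E — D–C: 1; B–C: 1; A–C: 1; F–C: 1.
All other pairs contribute 0.
Summing the contributions gives betweenness(E) = 4.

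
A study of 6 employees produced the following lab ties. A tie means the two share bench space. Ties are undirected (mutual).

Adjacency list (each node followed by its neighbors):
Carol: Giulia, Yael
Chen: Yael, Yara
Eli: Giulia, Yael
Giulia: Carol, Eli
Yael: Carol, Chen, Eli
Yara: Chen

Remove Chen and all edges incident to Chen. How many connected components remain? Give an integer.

Without Chen, the remaining ties split the others into: {Carol, Eli, Giulia, Yael}; {Yara}.
That's 2 separate components.

2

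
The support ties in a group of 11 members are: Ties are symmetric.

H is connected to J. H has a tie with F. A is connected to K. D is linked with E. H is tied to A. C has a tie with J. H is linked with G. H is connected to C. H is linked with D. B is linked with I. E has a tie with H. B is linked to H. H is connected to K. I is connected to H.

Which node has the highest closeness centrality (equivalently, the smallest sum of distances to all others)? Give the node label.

H

Farness (sum of distances to all others) for each node — A:18, B:18, C:18, D:18, E:18, F:19, G:19, H:10, I:18, J:18, K:18.
The smallest farness is 10, for H, so H has the highest closeness.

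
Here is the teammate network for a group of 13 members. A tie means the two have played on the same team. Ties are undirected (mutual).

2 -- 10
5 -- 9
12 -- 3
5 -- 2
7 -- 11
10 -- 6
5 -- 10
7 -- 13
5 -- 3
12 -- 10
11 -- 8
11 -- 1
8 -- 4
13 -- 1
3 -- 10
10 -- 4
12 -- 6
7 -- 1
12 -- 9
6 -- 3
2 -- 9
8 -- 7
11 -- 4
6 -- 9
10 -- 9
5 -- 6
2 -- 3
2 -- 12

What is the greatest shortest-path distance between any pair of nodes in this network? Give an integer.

Eccentricity of each node (its greatest distance to any other): 1:4, 2:5, 3:5, 4:3, 5:5, 6:5, 7:4, 8:3, 9:5, 10:4, 11:3, 12:5, 13:5.
The maximum eccentricity is 5, realized for instance by the pair 12–13 via 12 – 10 – 4 – 11 – 7 – 13. So the diameter is 5.

5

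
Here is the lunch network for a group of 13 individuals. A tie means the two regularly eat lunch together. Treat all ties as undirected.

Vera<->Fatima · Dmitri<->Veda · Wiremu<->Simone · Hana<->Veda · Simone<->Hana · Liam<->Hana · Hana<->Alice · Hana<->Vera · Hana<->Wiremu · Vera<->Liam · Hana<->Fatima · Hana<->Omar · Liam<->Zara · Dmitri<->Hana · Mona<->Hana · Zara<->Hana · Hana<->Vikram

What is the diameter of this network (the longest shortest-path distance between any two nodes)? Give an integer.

2

Eccentricity of each node (its greatest distance to any other): Alice:2, Dmitri:2, Fatima:2, Hana:1, Liam:2, Mona:2, Omar:2, Simone:2, Veda:2, Vera:2, Vikram:2, Wiremu:2, Zara:2.
The maximum eccentricity is 2, realized for instance by the pair Wiremu–Zara via Wiremu – Hana – Zara. So the diameter is 2.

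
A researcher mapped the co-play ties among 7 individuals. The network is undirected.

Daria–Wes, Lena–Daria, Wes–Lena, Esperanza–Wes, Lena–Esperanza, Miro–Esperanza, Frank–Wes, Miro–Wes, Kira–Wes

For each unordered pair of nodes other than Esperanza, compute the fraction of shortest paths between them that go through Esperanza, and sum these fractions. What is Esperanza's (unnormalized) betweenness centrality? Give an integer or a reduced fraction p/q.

Pairs whose geodesics pass through Esperanza — Miro–Lena: 1/2.
All other pairs contribute 0.
Summing the contributions gives betweenness(Esperanza) = 1/2.

1/2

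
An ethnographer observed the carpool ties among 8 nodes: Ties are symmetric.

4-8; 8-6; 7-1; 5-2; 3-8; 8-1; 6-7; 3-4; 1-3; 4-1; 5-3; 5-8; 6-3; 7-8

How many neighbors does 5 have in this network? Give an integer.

5 is directly tied to 2, 3, and 8. That is 3 neighbors, so the degree of 5 is 3.

3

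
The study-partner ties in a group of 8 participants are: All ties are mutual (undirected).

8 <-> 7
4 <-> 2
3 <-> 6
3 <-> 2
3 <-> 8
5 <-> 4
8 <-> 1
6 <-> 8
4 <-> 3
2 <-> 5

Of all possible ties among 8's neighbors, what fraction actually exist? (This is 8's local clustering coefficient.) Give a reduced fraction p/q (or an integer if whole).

1/6

8's neighbors: 1, 3, 6, and 7 (k = 4).
Possible neighbor pairs: C(4,2) = 6. Edges among them: 3–6 → e = 1.
Clustering(8) = 1/6.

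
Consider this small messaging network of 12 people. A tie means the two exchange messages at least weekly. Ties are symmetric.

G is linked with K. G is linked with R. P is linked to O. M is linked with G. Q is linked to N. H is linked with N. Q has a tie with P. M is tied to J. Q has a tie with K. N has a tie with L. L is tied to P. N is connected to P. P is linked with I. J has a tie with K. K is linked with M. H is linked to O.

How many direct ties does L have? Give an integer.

2

L is directly tied to N and P. That is 2 neighbors, so the degree of L is 2.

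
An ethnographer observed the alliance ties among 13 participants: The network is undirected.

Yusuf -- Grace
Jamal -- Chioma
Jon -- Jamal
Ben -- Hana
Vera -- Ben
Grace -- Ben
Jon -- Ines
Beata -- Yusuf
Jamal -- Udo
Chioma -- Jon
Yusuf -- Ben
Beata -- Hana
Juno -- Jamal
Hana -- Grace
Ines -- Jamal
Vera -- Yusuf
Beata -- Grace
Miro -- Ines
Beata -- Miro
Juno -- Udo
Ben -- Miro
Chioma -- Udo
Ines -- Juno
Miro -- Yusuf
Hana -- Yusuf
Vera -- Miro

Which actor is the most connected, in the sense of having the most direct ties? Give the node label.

Yusuf

Degrees — Beata:4, Ben:5, Chioma:3, Grace:4, Hana:4, Ines:4, Jamal:5, Jon:3, Juno:3, Miro:5, Udo:3, Vera:3, Yusuf:6.
The maximum is 6, attained only by Yusuf.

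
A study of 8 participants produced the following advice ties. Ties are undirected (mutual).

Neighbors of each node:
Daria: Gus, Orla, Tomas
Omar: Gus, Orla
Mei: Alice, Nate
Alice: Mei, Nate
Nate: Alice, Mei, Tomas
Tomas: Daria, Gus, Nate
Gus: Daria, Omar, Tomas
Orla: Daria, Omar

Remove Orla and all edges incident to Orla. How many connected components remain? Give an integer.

1

Orla's neighbors (Daria and Omar) remain reachable from one another through other ties, so the rest of the network stays in one piece.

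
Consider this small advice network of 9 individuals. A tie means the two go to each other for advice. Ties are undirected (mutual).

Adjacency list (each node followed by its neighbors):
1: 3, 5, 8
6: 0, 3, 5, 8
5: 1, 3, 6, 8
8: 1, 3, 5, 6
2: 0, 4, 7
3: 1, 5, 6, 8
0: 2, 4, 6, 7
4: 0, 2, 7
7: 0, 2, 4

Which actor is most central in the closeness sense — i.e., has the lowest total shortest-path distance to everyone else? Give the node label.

Farness (sum of distances to all others) for each node — 0:13, 1:20, 2:18, 3:15, 4:18, 5:15, 6:12, 7:18, 8:15.
The smallest farness is 12, for 6, so 6 has the highest closeness.

6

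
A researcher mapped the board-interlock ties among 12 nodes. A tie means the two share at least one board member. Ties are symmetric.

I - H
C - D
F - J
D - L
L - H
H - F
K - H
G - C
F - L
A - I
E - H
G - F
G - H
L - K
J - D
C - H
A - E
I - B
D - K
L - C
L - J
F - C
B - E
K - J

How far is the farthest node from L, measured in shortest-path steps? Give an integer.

3

Distances from L: A:3, B:3, C:1, D:1, E:2, F:1, G:2, H:1, I:2, J:1, K:1.
The largest is 3 (to B and A), so the eccentricity of L is 3.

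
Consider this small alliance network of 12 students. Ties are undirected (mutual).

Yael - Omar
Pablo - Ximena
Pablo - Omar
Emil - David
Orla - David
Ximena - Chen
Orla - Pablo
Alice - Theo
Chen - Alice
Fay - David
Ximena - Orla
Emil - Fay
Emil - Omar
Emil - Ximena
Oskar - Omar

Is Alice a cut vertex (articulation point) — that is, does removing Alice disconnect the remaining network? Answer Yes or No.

Removing Alice leaves {Chen, David, Emil, Fay, Omar, Orla, Oskar, Pablo, Ximena, and Yael} with no path to {Theo}, so the network splits into 2 components. Alice is a cut vertex.

Yes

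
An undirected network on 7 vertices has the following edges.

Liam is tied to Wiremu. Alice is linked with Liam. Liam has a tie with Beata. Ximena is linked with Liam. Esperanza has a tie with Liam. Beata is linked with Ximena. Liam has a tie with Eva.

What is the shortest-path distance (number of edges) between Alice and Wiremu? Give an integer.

2

One shortest route is Alice – Liam – Wiremu, which uses 2 edges, and Alice and Wiremu are not directly tied, so nothing shorter exists. So d(Alice,Wiremu) = 2.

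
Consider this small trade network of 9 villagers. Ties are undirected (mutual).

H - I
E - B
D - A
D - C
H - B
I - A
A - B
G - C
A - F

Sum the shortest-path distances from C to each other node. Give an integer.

Distances from C: A:2, B:3, D:1, E:4, F:3, G:1, H:4, I:3.
Sum = 2 + 3 + 1 + 4 + 3 + 1 + 4 + 3 = 21.

21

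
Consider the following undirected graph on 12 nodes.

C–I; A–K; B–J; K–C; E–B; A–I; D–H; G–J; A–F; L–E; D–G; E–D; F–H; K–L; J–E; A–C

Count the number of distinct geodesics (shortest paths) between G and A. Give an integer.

1

The shortest distance is 4, and the only length-4 path is G–D–H–F–A. So there is exactly 1 shortest path.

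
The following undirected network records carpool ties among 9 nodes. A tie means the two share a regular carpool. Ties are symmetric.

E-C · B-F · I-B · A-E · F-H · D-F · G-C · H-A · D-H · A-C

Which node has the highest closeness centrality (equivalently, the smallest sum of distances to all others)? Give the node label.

H

Farness (sum of distances to all others) for each node — A:16, B:22, C:20, D:19, E:21, F:17, G:27, H:15, I:29.
The smallest farness is 15, for H, so H has the highest closeness.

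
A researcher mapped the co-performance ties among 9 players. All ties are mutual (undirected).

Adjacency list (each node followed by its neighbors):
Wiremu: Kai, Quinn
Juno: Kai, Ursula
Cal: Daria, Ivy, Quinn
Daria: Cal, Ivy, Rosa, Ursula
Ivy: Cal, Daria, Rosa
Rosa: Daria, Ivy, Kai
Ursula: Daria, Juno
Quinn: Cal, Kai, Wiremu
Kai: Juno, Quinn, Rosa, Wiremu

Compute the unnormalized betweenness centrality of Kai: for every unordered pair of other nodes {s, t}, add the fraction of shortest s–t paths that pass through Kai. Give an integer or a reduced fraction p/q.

17/2

Pairs whose geodesics pass through Kai — Cal–Juno: 1/2; Ivy–Juno: 1/2; Ivy–Wiremu: 1/2; Rosa–Juno: 1; Rosa–Wiremu: 1; Rosa–Quinn: 1; Daria–Wiremu: 1/2; Ursula–Wiremu: 1; Ursula–Quinn: 1/2; Juno–Wiremu: 1; Juno–Quinn: 1.
All other pairs contribute 0.
Summing the contributions gives betweenness(Kai) = 17/2.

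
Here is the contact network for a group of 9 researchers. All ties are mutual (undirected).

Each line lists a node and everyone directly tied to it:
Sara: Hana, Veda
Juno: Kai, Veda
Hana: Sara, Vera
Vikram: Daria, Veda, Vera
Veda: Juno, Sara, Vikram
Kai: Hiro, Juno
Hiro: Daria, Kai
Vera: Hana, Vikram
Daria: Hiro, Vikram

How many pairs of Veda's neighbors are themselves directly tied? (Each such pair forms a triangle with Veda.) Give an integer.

0

Veda's neighbors are Juno, Sara, and Vikram, but none of them are tied to each other, so no triangle contains Veda.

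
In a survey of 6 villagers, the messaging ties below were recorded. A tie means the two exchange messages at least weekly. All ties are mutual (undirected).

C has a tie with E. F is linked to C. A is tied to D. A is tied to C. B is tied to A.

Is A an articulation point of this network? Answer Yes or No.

Removing A leaves {C, E, and F} with no path to {D}, so the network splits into 3 components. A is a cut vertex.

Yes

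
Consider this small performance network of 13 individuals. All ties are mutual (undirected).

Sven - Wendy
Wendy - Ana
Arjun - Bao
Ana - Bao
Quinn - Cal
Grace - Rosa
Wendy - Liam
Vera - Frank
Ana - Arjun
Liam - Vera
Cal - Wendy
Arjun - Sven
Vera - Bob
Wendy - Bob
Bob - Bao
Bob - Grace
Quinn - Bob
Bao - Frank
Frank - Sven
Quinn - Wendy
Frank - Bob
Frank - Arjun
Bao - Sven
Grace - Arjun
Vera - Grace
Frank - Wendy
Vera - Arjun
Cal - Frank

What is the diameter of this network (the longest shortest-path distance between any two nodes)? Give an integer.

4

Eccentricity of each node (its greatest distance to any other): Ana:3, Arjun:3, Bao:3, Bob:2, Cal:4, Frank:3, Grace:3, Liam:3, Quinn:3, Rosa:4, Sven:3, Vera:2, Wendy:3.
The maximum eccentricity is 4, realized for instance by the pair Rosa–Cal via Rosa – Grace – Bob – Quinn – Cal. So the diameter is 4.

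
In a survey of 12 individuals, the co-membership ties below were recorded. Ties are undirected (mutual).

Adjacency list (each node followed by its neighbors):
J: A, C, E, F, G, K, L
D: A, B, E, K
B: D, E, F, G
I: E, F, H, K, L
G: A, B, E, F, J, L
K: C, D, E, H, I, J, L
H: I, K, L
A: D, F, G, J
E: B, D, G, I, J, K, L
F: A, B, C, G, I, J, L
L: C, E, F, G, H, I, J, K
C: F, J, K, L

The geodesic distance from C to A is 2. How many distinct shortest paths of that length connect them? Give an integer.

The shortest distance is 2. The length-2 paths are: C–F–A; C–J–A.
That gives 2 distinct shortest paths.

2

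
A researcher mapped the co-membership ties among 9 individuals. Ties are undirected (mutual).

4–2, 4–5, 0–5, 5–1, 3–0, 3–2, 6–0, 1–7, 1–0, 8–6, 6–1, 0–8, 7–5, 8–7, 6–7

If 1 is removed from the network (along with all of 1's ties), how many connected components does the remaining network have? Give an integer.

1's neighbors (0, 5, 6, and 7) remain reachable from one another through other ties, so the rest of the network stays in one piece.

1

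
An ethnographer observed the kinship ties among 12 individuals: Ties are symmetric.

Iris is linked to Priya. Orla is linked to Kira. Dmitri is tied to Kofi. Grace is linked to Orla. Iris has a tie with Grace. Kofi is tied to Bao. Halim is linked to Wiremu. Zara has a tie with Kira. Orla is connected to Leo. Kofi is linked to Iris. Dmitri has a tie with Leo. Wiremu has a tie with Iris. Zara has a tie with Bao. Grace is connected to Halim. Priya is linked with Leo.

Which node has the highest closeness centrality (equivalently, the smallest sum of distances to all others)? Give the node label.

Farness (sum of distances to all others) for each node — Bao:27, Dmitri:26, Grace:22, Halim:30, Iris:20, Kira:27, Kofi:22, Leo:23, Orla:22, Priya:25, Wiremu:28, Zara:30.
The smallest farness is 20, for Iris, so Iris has the highest closeness.

Iris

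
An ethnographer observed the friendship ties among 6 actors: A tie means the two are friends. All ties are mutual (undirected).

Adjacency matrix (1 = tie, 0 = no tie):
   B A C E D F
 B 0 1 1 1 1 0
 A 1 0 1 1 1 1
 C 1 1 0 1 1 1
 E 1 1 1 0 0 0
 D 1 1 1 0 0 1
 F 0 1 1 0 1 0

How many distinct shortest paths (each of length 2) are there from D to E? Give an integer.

3

The shortest distance is 2. The length-2 paths are: D–B–E; D–A–E; D–C–E.
That gives 3 distinct shortest paths.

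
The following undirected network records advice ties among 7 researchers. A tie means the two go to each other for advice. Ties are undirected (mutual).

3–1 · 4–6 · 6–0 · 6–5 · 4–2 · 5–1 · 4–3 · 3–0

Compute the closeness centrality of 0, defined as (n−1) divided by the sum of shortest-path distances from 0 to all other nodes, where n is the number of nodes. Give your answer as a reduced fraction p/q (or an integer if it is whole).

6/11

Distances from 0: 1:2, 2:3, 3:1, 4:2, 5:2, 6:1. Sum = 11.
n = 7, so closeness = 6/11.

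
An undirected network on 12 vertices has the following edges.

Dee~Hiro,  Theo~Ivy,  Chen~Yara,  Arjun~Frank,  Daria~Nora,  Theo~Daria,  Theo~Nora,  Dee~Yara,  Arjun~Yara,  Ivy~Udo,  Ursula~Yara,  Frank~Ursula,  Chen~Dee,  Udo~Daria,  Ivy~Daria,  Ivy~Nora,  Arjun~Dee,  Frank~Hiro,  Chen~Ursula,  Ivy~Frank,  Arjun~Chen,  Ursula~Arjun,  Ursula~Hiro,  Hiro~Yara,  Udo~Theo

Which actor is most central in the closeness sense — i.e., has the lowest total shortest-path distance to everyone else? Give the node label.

Farness (sum of distances to all others) for each node — Arjun:21, Chen:27, Daria:27, Dee:27, Frank:18, Hiro:22, Ivy:20, Nora:28, Theo:27, Udo:28, Ursula:21, Yara:26.
The smallest farness is 18, for Frank, so Frank has the highest closeness.

Frank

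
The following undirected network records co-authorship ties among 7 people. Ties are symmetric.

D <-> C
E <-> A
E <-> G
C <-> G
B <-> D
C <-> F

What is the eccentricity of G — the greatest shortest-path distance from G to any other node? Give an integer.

Distances from G: A:2, B:3, C:1, D:2, E:1, F:2.
The largest is 3 (to B), so the eccentricity of G is 3.

3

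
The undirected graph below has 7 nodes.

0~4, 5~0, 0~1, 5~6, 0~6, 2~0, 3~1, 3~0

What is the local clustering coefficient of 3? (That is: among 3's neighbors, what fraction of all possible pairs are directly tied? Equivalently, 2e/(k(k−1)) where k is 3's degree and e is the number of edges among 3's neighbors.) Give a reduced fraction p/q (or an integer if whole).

3's neighbors: 0 and 1 (k = 2).
Possible neighbor pairs: C(2,2) = 1. Edges among them: 0–1 → e = 1.
Clustering(3) = 1/1.

1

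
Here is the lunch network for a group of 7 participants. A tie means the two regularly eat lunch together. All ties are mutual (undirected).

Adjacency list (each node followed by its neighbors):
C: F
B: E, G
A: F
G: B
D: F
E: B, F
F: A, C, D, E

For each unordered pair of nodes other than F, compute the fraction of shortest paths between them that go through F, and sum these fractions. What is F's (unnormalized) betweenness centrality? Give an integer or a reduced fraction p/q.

12

Pairs whose geodesics pass through F — C–B: 1; C–G: 1; C–E: 1; C–D: 1; C–A: 1; B–D: 1; B–A: 1; G–D: 1; G–A: 1; E–D: 1; E–A: 1; D–A: 1.
All other pairs contribute 0.
Summing the contributions gives betweenness(F) = 12.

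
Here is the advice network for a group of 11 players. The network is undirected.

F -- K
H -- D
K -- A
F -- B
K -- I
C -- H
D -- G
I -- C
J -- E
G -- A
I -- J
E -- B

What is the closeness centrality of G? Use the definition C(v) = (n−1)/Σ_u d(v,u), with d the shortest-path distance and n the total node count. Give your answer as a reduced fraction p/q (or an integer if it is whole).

Distances from G: A:1, B:4, C:3, D:1, E:5, F:3, H:2, I:3, J:4, K:2. Sum = 28.
n = 11, so closeness = 10/28 = 5/14.

5/14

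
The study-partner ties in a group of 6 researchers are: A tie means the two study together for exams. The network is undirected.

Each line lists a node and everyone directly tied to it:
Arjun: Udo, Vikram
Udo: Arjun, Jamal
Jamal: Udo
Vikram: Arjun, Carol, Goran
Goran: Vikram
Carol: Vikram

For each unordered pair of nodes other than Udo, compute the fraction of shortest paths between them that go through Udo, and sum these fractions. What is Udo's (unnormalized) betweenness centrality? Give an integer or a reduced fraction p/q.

4

Pairs whose geodesics pass through Udo — Vikram–Jamal: 1; Jamal–Carol: 1; Jamal–Arjun: 1; Jamal–Goran: 1.
All other pairs contribute 0.
Summing the contributions gives betweenness(Udo) = 4.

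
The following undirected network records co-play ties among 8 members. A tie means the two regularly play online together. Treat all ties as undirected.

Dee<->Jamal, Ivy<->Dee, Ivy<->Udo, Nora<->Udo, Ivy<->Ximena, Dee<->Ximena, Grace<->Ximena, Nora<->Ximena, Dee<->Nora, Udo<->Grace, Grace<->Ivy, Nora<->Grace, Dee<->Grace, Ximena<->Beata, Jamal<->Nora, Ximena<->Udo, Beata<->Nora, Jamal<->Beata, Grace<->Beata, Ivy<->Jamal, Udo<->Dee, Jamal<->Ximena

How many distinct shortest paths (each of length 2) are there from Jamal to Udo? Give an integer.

4

The shortest distance is 2. The length-2 paths are: Jamal–Ivy–Udo; Jamal–Nora–Udo; Jamal–Dee–Udo; Jamal–Ximena–Udo.
That gives 4 distinct shortest paths.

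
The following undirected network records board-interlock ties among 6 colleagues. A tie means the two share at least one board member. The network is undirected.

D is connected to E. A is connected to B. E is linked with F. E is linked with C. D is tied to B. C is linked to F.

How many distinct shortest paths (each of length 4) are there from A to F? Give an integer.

1

The shortest distance is 4, and the only length-4 path is A–B–D–E–F. So there is exactly 1 shortest path.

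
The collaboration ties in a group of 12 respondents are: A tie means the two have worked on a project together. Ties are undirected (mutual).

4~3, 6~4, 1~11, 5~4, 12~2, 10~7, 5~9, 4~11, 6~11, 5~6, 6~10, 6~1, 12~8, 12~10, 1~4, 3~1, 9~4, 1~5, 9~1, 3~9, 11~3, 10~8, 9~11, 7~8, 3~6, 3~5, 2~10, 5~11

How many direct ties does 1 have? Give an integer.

6

1 is directly tied to 3, 4, 5, 6, 9, and 11. That is 6 neighbors, so the degree of 1 is 6.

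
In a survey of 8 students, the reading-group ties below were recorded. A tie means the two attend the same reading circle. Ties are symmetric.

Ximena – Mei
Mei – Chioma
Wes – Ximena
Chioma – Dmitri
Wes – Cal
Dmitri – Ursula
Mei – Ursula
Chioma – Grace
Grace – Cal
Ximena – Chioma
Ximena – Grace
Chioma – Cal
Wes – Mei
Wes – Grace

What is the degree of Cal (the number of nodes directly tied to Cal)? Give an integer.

3

Cal is directly tied to Chioma, Grace, and Wes. That is 3 neighbors, so the degree of Cal is 3.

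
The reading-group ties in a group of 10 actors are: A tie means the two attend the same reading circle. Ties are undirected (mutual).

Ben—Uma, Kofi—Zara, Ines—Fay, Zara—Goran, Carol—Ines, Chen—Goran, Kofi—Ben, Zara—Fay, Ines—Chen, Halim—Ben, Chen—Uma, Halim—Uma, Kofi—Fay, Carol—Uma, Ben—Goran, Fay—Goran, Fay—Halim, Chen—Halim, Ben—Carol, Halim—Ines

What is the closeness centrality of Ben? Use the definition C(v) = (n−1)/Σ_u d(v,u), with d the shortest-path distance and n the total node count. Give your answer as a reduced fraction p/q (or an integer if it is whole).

9/13

Distances from Ben: Carol:1, Chen:2, Fay:2, Goran:1, Halim:1, Ines:2, Kofi:1, Uma:1, Zara:2. Sum = 13.
n = 10, so closeness = 9/13.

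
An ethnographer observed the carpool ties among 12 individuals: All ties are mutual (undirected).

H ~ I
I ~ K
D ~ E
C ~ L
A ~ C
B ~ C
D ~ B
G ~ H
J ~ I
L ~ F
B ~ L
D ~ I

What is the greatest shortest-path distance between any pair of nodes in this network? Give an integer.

6

Eccentricity of each node (its greatest distance to any other): A:6, B:4, C:5, D:3, E:4, F:6, G:6, H:5, I:4, J:5, K:5, L:5.
The maximum eccentricity is 6, realized for instance by the pair A–G via A – C – B – D – I – H – G. So the diameter is 6.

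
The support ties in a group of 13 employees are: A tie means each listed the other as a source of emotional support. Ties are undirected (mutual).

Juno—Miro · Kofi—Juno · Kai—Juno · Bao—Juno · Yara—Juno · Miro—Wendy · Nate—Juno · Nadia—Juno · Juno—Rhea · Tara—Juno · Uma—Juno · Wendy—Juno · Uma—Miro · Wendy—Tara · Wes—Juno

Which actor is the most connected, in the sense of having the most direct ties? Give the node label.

Juno

Degrees — Bao:1, Juno:12, Kai:1, Kofi:1, Miro:3, Nadia:1, Nate:1, Rhea:1, Tara:2, Uma:2, Wendy:3, Wes:1, Yara:1.
The maximum is 12, attained only by Juno.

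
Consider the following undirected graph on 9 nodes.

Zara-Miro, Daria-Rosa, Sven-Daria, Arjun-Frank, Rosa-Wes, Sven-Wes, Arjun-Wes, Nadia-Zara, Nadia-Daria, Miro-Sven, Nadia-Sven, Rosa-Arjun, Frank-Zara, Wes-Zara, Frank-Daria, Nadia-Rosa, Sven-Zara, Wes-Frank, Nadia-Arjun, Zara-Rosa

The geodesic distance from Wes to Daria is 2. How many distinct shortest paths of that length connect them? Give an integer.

The shortest distance is 2. The length-2 paths are: Wes–Sven–Daria; Wes–Rosa–Daria; Wes–Frank–Daria.
That gives 3 distinct shortest paths.

3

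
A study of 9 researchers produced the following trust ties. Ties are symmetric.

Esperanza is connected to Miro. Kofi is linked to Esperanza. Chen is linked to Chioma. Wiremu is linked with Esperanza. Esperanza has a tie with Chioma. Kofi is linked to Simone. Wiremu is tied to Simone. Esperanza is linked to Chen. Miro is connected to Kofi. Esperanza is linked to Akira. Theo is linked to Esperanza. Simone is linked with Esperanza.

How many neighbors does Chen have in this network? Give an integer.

2

Chen is directly tied to Chioma and Esperanza. That is 2 neighbors, so the degree of Chen is 2.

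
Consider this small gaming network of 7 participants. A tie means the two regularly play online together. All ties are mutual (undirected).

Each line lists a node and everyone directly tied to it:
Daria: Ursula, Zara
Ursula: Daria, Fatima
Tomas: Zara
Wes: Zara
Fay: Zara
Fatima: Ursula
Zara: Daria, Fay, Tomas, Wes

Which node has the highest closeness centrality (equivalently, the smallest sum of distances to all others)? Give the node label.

Farness (sum of distances to all others) for each node — Daria:10, Fatima:18, Fay:14, Tomas:14, Ursula:13, Wes:14, Zara:9.
The smallest farness is 9, for Zara, so Zara has the highest closeness.

Zara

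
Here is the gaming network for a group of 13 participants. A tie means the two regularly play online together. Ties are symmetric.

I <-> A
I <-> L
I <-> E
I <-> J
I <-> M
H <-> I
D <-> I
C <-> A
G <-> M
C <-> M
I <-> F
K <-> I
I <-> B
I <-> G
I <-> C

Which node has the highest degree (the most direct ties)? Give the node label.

Degrees — A:2, B:1, C:3, D:1, E:1, F:1, G:2, H:1, I:12, J:1, K:1, L:1, M:3.
The maximum is 12, attained only by I.

I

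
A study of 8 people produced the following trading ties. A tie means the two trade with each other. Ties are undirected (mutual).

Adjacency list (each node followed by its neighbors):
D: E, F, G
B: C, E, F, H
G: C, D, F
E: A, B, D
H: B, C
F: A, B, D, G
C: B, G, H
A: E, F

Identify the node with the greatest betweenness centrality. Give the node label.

B

Unnormalized betweenness of each node: A:1/3, B:37/6, C:11/6, D:4/3, E:8/3, F:9/2, G:13/6, H:0.
B has the largest value, 37/6, making it the main broker — the node through which the most shortest paths run.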